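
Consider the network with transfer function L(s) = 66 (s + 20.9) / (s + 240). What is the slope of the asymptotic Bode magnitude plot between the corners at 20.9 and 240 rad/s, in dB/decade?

20 dB/decade

In this band the factors already past their corner are: zero at 20.9; net slope = 20 dB/decade.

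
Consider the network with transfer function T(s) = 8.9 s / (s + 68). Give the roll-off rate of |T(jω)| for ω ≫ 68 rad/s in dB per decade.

With 1 zero and 1 pole, the high-frequency asymptotic slope is 20 × (1 − 1) = 0 dB/decade.

0 dB/decade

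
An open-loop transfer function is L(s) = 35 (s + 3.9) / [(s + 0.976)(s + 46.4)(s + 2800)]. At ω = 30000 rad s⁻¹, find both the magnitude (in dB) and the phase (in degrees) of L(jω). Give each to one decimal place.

|L| = -148.2 dB, ∠L = -174.6°

|j30000 + 3.9| = √(30000² + 3.9²) = 3e+04
|j30000 + 0.976| = √(30000² + 0.976²) = 3e+04
|j30000 + 46.4| = √(30000² + 46.4²) = 3e+04
|j30000 + 2800| = √(30000² + 2800²) = 3.013e+04
|L(j30000)| = 35 × 3e+04 / (3e+04 × 3e+04 × 3.013e+04) = 3.8721e-08
20 log₁₀(3.8721e-08) = -148.24 dB
∠(j30000 + 3.9) = arctan(30000/3.9) = 89.99°
∠(j30000 + 0.976) = arctan(30000/0.976) = 90.00°
∠(j30000 + 46.4) = arctan(30000/46.4) = 89.91°
∠(j30000 + 2800) = arctan(30000/2800) = 84.67°
∠L(j30000) = 89.99° − (90.00° + 89.91° + 84.67°) = -174.58°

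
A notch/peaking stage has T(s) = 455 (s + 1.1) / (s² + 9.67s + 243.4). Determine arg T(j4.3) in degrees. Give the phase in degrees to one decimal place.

65.2°

∠(j4.3 + 1.1) = arctan(4.3/1.1) = 75.65°
∠[(j4.3)² + 9.67(j4.3) + 243.4] = ∠[224.91 + j41.581] = 10.47°
∠T(j4.3) = 75.65° − 10.47° = 65.18°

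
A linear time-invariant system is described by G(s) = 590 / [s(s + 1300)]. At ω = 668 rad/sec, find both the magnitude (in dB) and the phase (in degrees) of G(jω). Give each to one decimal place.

|j668 + 1300| = √(668² + 1300²) = 1462
|j668| = 668
|G(j668)| = 590 / (1462 × 668) = 0.0006043
20 log₁₀(0.0006043) = -64.37 dB
∠(j668 + 1300) = arctan(668/1300) = 27.20°
∠(j668) = 90.00°
∠G(j668) = − (27.20° + 90.00°) = -117.20°

|G| = -64.4 dB, ∠G = -117.2 deg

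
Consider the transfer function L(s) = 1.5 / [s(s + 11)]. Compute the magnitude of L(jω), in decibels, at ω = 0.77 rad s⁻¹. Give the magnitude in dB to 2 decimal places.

|j0.77 + 11| = √(0.77² + 11²) = 11.03
|j0.77| = 0.77
|L(j0.77)| = 1.5 / (11.03 × 0.77) = 0.17666
20 log₁₀(0.17666) = -15.057 dB

-15.06 dB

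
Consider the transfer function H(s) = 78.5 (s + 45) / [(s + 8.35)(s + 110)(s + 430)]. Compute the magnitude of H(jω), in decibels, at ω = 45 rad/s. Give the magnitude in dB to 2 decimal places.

|j45 + 45| = √(45² + 45²) = 63.64
|j45 + 8.35| = √(45² + 8.35²) = 45.77
|j45 + 110| = √(45² + 110²) = 118.8
|j45 + 430| = √(45² + 430²) = 432.3
|H(j45)| = 78.5 × 63.64 / (45.77 × 118.8 × 432.3) = 0.0021243
20 log₁₀(0.0021243) = -53.456 dB

-53.46 dB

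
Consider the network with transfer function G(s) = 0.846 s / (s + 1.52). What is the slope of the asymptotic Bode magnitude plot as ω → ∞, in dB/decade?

With 1 zero and 1 pole, the high-frequency asymptotic slope is 20 × (1 − 1) = 0 dB/decade.

0 dB/decade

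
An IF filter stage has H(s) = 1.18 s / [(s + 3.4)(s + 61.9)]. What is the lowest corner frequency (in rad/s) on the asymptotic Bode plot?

Break frequencies occur at each pole and zero magnitude: 3.4 rad/s, 61.9 rad/s.
The lowest is 3.4 rad/s.

3.4 rad/s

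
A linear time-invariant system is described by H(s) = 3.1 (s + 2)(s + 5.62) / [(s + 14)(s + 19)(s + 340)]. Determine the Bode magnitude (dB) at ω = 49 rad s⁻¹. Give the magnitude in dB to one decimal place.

|j49 + 2| = √(49² + 2²) = 49.04
|j49 + 5.62| = √(49² + 5.62²) = 49.32
|j49 + 14| = √(49² + 14²) = 50.96
|j49 + 19| = √(49² + 19²) = 52.55
|j49 + 340| = √(49² + 340²) = 343.5
|H(j49)| = 3.1 × 49.04 × 49.32 / (50.96 × 52.55 × 343.5) = 0.0081501
20 log₁₀(0.0081501) = -41.78 dB

-41.8 dB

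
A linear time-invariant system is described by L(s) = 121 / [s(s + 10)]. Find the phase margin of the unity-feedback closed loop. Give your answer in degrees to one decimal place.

Gain crossover: |L(jω)| = 1 at ω ≈ 9 rad/s.
∠L(j9) = −90° − arctan(9/10) ≈ -131.97°
PM = 180° + (-131.97°) = 48.03°

48.0°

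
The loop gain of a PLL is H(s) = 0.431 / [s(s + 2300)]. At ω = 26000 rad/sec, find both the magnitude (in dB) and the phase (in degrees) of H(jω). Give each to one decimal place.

|H| = -183.9 dB, ∠H = -174.9°

|j26000 + 2300| = √(26000² + 2300²) = 2.61e+04
|j26000| = 2.6e+04
|H(j26000)| = 0.431 / (2.61e+04 × 2.6e+04) = 6.3509e-10
20 log₁₀(6.3509e-10) = -183.94 dB
∠(j26000 + 2300) = arctan(26000/2300) = 84.94°
∠(j26000) = 90.00°
∠H(j26000) = − (84.94° + 90.00°) = -174.94°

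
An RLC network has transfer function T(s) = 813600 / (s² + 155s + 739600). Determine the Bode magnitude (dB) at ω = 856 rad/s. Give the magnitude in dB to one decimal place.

|(j856)² + 155(j856) + 739600| = |6864 + j1.3268e+05| = 1.329e+05
|T(j856)| = 813600 / 1.329e+05 = 6.1239
20 log₁₀(6.1239) = 15.74 dB

15.7 dB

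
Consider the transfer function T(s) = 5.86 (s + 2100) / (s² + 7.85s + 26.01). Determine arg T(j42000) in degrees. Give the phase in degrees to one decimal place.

∠(j42000 + 2100) = arctan(42000/2100) = 87.14°
∠[(j42000)² + 7.85(j42000) + 26.01] = ∠[-1.764e+09 + j3.297e+05] = 179.99°
∠T(j42000) = 87.14° − 179.99° = -92.85°

-92.9°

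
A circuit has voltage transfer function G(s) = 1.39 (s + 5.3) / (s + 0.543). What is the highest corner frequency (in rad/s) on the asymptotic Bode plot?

Break frequencies occur at each pole and zero magnitude: 0.543 rad/s, 5.3 rad/s.
The highest is 5.3 rad/s.

5.3 rad/s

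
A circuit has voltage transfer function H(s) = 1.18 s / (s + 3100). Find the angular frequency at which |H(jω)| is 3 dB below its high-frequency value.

For a single-pole high-pass, the −3 dB point is at the pole: ω = 3100 rad s⁻¹.

3100 rad s⁻¹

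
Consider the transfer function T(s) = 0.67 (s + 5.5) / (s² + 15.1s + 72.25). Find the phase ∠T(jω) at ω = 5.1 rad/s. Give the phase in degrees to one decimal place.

∠(j5.1 + 5.5) = arctan(5.1/5.5) = 42.84°
∠[(j5.1)² + 15.1(j5.1) + 72.25] = ∠[46.24 + j77.01] = 59.02°
∠T(j5.1) = 42.84° − 59.02° = -16.18°

-16.2 deg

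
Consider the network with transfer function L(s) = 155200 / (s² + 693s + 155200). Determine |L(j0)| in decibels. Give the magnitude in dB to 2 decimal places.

L(0) = 155200 / 155200 = 1
20 log₁₀(1) = 0.000 dB

0.00 dB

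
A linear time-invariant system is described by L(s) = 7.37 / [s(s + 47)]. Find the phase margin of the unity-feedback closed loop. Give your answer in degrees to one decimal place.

89.8 deg

Gain crossover: |L(jω)| = 1 at ω ≈ 0.157 rad s⁻¹.
∠L(j0.157) = −90° − arctan(0.157/47) ≈ -90.19°
PM = 180° + (-90.19°) = 89.81°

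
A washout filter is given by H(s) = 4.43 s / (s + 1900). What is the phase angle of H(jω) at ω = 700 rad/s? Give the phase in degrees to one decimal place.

∠(j700) = 90.00°
∠(j700 + 1900) = arctan(700/1900) = 20.22°
∠H(j700) = 90.00° − 20.22° = 69.78°

69.8°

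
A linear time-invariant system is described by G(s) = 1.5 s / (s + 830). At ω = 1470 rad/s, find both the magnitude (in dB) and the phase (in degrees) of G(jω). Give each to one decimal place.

|G| = 2.3 dB, ∠G = 29.5°

|j1470| = 1470
|j1470 + 830| = √(1470² + 830²) = 1688
|G(j1470)| = 1.5 × 1470 / 1688 = 1.3062
20 log₁₀(1.3062) = 2.32 dB
∠(j1470) = 90.00°
∠(j1470 + 830) = arctan(1470/830) = 60.55°
∠G(j1470) = 90.00° − 60.55° = 29.45°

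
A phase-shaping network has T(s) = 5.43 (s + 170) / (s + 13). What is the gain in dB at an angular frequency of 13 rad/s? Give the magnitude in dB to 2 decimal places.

|j13 + 170| = √(13² + 170²) = 170.5
|j13 + 13| = √(13² + 13²) = 18.38
|T(j13)| = 5.43 × 170.5 / 18.38 = 50.357
20 log₁₀(50.357) = 34.041 dB

34.04 dB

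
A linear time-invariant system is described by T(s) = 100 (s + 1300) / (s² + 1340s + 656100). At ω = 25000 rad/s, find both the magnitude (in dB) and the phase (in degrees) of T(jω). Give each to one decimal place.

|j25000 + 1300| = √(25000² + 1300²) = 2.503e+04
|(j25000)² + 1340(j25000) + 656100| = |-6.2434e+08 + j3.35e+07| = 6.252e+08
|T(j25000)| = 100 × 2.503e+04 / 6.252e+08 = 0.0040039
20 log₁₀(0.0040039) = -47.95 dB
∠(j25000 + 1300) = arctan(25000/1300) = 87.02°
∠[(j25000)² + 1340(j25000) + 656100] = ∠[-6.2434e+08 + j3.35e+07] = 176.93°
∠T(j25000) = 87.02° − 176.93° = -89.91°

|T| = -48.0 dB, ∠T = -89.9 deg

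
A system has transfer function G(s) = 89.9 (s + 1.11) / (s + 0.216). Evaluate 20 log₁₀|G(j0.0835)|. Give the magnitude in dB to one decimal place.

|j0.0835 + 1.11| = √(0.0835² + 1.11²) = 1.113
|j0.0835 + 0.216| = √(0.0835² + 0.216²) = 0.2316
|G(j0.0835)| = 89.9 × 1.113 / 0.2316 = 432.13
20 log₁₀(432.13) = 52.71 dB

52.7 dB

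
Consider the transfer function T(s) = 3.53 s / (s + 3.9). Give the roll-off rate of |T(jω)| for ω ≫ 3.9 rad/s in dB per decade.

0 dB/decade

With 1 zero and 1 pole, the high-frequency asymptotic slope is 20 × (1 − 1) = 0 dB/decade.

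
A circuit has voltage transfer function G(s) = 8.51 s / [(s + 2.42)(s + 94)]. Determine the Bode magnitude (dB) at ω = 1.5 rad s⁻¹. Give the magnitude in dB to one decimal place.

|j1.5| = 1.5
|j1.5 + 2.42| = √(1.5² + 2.42²) = 2.847
|j1.5 + 94| = √(1.5² + 94²) = 94.01
|G(j1.5)| = 8.51 × 1.5 / (2.847 × 94.01) = 0.04769
20 log₁₀(0.04769) = -26.43 dB

-26.4 dB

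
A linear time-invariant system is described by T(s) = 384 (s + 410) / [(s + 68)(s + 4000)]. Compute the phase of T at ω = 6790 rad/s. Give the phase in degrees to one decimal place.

∠(j6790 + 410) = arctan(6790/410) = 86.54°
∠(j6790 + 68) = arctan(6790/68) = 89.43°
∠(j6790 + 4000) = arctan(6790/4000) = 59.50°
∠T(j6790) = 86.54° − (89.43° + 59.50°) = -62.38°

-62.4°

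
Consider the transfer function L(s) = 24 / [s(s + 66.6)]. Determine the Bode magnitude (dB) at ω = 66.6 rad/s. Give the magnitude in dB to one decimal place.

-48.3 dB

|j66.6 + 66.6| = √(66.6² + 66.6²) = 94.19
|j66.6| = 66.6
|L(j66.6)| = 24 / (94.19 × 66.6) = 0.003826
20 log₁₀(0.003826) = -48.35 dB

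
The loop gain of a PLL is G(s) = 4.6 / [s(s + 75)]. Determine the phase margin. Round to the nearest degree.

Gain crossover: |G(jω)| = 1 at ω ≈ 0.0613 rad/s.
∠G(j0.0613) = −90° − arctan(0.0613/75) ≈ -90.05°
PM = 180° + (-90.05°) = 89.95°

90°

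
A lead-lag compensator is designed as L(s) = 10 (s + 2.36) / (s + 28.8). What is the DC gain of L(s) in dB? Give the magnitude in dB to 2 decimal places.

L(0) = 10 × 2.36 / 28.8 = 0.81944
20 log₁₀(0.81944) = -1.730 dB

-1.73 dB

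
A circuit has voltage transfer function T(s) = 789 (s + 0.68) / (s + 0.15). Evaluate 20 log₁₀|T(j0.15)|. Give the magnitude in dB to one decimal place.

68.3 dB

|j0.15 + 0.68| = √(0.15² + 0.68²) = 0.6963
|j0.15 + 0.15| = √(0.15² + 0.15²) = 0.2121
|T(j0.15)| = 789 × 0.6963 / 0.2121 = 2590
20 log₁₀(2590) = 68.27 dB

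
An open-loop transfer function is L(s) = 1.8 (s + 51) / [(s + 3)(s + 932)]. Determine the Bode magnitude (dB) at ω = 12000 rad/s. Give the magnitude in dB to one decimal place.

-76.5 dB

|j12000 + 51| = √(12000² + 51²) = 1.2e+04
|j12000 + 3| = √(12000² + 3²) = 1.2e+04
|j12000 + 932| = √(12000² + 932²) = 1.204e+04
|L(j12000)| = 1.8 × 1.2e+04 / (1.2e+04 × 1.204e+04) = 0.00014955
20 log₁₀(0.00014955) = -76.50 dB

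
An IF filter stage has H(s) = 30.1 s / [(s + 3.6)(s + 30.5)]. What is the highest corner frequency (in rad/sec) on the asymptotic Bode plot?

Break frequencies occur at each pole and zero magnitude: 3.6 rad/sec, 30.5 rad/sec.
The highest is 30.5 rad/sec.

30.5 rad/sec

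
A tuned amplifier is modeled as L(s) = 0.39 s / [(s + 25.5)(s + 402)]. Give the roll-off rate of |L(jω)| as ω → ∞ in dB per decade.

-20 dB/decade

With 1 zero and 2 poles, the high-frequency asymptotic slope is 20 × (1 − 2) = -20 dB/decade.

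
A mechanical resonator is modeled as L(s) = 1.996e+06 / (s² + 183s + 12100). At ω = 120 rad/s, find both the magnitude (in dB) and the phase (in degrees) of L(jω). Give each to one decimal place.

|(j120)² + 183(j120) + 12100| = |-2300 + j21960| = 2.208e+04
|L(j120)| = 1.996e+06 / 2.208e+04 = 90.398
20 log₁₀(90.398) = 39.12 dB
∠[(j120)² + 183(j120) + 12100] = ∠[-2300 + j21960] = 95.98°
∠L(j120) = −95.98° = -95.98°

|L| = 39.1 dB, ∠L = -96.0°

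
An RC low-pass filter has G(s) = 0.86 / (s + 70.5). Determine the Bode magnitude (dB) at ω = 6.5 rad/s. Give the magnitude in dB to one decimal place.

|j6.5 + 70.5| = √(6.5² + 70.5²) = 70.8
|G(j6.5)| = 0.86 / 70.8 = 0.012147
20 log₁₀(0.012147) = -38.31 dB

-38.3 dB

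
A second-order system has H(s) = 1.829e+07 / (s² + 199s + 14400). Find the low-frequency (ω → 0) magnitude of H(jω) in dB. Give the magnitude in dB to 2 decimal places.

H(0) = 1.829e+07 / 14400 = 1270.1
20 log₁₀(1270.1) = 62.077 dB

62.08 dB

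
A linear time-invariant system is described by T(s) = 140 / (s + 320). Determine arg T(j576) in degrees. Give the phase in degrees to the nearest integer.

-61°

∠(j576 + 320) = arctan(576/320) = 60.95°
∠T(j576) = −60.95° = -60.95°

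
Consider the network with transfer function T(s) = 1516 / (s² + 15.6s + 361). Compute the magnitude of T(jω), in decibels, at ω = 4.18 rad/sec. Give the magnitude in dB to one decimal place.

|(j4.18)² + 15.6(j4.18) + 361| = |343.53 + j65.208| = 349.7
|T(j4.18)| = 1516 / 349.7 = 4.3356
20 log₁₀(4.3356) = 12.74 dB

12.7 dB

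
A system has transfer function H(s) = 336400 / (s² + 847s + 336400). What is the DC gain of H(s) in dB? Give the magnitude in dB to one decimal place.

0.0 dB

H(0) = 336400 / 336400 = 1
20 log₁₀(1) = 0.00 dB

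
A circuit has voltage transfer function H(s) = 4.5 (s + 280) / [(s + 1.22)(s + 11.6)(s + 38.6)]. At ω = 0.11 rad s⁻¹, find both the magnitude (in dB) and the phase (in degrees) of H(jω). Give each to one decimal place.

|H| = 7.2 dB, ∠H = -5.8°

|j0.11 + 280| = √(0.11² + 280²) = 280
|j0.11 + 1.22| = √(0.11² + 1.22²) = 1.225
|j0.11 + 11.6| = √(0.11² + 11.6²) = 11.6
|j0.11 + 38.6| = √(0.11² + 38.6²) = 38.6
|H(j0.11)| = 4.5 × 280 / (1.225 × 11.6 × 38.6) = 2.2971
20 log₁₀(2.2971) = 7.22 dB
∠(j0.11 + 280) = arctan(0.11/280) = 0.02°
∠(j0.11 + 1.22) = arctan(0.11/1.22) = 5.15°
∠(j0.11 + 11.6) = arctan(0.11/11.6) = 0.54°
∠(j0.11 + 38.6) = arctan(0.11/38.6) = 0.16°
∠H(j0.11) = 0.02° − (5.15° + 0.54° + 0.16°) = -5.84°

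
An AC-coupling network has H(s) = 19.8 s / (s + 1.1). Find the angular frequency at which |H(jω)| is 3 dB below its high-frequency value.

1.1 rad/sec

For a single-pole high-pass, the −3 dB point is at the pole: ω = 1.1 rad/sec.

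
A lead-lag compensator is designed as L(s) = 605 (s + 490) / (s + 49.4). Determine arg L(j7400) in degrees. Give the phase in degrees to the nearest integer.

-3°

∠(j7400 + 490) = arctan(7400/490) = 86.21°
∠(j7400 + 49.4) = arctan(7400/49.4) = 89.62°
∠L(j7400) = 86.21° − 89.62° = -3.41°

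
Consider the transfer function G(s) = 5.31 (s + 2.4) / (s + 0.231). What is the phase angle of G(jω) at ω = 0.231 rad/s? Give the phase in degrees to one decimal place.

∠(j0.231 + 2.4) = arctan(0.231/2.4) = 5.50°
∠(j0.231 + 0.231) = arctan(0.231/0.231) = 45.00°
∠G(j0.231) = 5.50° − 45.00° = -39.50°

-39.5°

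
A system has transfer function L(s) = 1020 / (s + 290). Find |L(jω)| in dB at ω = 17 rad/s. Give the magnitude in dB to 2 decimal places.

10.91 dB

|j17 + 290| = √(17² + 290²) = 290.5
|L(j17)| = 1020 / 290.5 = 3.5112
20 log₁₀(3.5112) = 10.909 dB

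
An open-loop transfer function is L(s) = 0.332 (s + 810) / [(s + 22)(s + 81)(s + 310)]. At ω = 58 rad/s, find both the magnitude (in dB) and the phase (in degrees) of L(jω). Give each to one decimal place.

|L| = -77.2 dB, ∠L = -111.3 deg

|j58 + 810| = √(58² + 810²) = 812.1
|j58 + 22| = √(58² + 22²) = 62.03
|j58 + 81| = √(58² + 81²) = 99.62
|j58 + 310| = √(58² + 310²) = 315.4
|L(j58)| = 0.332 × 812.1 / (62.03 × 99.62 × 315.4) = 0.00013833
20 log₁₀(0.00013833) = -77.18 dB
∠(j58 + 810) = arctan(58/810) = 4.10°
∠(j58 + 22) = arctan(58/22) = 69.23°
∠(j58 + 81) = arctan(58/81) = 35.60°
∠(j58 + 310) = arctan(58/310) = 10.60°
∠L(j58) = 4.10° − (69.23° + 35.60° + 10.60°) = -111.33°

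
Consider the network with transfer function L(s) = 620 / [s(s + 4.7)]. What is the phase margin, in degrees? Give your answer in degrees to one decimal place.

Gain crossover: |L(jω)| = 1 at ω ≈ 24.7 rad/sec.
∠L(j24.7) = −90° − arctan(24.7/4.7) ≈ -169.22°
PM = 180° + (-169.22°) = 10.78°

10.8°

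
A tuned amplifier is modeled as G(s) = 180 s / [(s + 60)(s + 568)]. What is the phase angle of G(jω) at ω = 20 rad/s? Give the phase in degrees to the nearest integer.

∠(j20) = 90.00°
∠(j20 + 60) = arctan(20/60) = 18.43°
∠(j20 + 568) = arctan(20/568) = 2.02°
∠G(j20) = 90.00° − (18.43° + 2.02°) = 69.55°

70°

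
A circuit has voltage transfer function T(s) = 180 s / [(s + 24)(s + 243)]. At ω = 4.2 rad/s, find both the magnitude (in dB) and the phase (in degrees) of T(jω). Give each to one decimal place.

|j4.2| = 4.2
|j4.2 + 24| = √(4.2² + 24²) = 24.36
|j4.2 + 243| = √(4.2² + 243²) = 243
|T(j4.2)| = 180 × 4.2 / (24.36 × 243) = 0.12767
20 log₁₀(0.12767) = -17.88 dB
∠(j4.2) = 90.00°
∠(j4.2 + 24) = arctan(4.2/24) = 9.93°
∠(j4.2 + 243) = arctan(4.2/243) = 0.99°
∠T(j4.2) = 90.00° − (9.93° + 0.99°) = 79.08°

|T| = -17.9 dB, ∠T = 79.1°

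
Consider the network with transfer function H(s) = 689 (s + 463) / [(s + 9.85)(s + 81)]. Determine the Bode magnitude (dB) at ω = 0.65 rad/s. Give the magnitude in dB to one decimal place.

52.0 dB

|j0.65 + 463| = √(0.65² + 463²) = 463
|j0.65 + 9.85| = √(0.65² + 9.85²) = 9.871
|j0.65 + 81| = √(0.65² + 81²) = 81
|H(j0.65)| = 689 × 463 / (9.871 × 81) = 398.95
20 log₁₀(398.95) = 52.02 dB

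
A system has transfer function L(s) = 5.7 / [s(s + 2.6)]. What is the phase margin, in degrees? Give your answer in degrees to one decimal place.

55.3°

Gain crossover: |L(jω)| = 1 at ω ≈ 1.8 rad/sec.
∠L(j1.8) = −90° − arctan(1.8/2.6) ≈ -124.72°
PM = 180° + (-124.72°) = 55.28°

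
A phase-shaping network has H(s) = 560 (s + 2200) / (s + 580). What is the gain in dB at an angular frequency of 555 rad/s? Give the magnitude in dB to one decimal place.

|j555 + 2200| = √(555² + 2200²) = 2269
|j555 + 580| = √(555² + 580²) = 802.8
|H(j555)| = 560 × 2269 / 802.8 = 1582.8
20 log₁₀(1582.8) = 63.99 dB

64.0 dB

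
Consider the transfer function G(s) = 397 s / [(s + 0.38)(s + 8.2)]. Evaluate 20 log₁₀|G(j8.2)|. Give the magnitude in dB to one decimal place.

30.7 dB

|j8.2| = 8.2
|j8.2 + 0.38| = √(8.2² + 0.38²) = 8.209
|j8.2 + 8.2| = √(8.2² + 8.2²) = 11.6
|G(j8.2)| = 397 × 8.2 / (8.209 × 11.6) = 34.198
20 log₁₀(34.198) = 30.68 dB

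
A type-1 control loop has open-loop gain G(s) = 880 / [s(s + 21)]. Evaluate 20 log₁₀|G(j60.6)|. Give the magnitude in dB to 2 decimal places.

|j60.6 + 21| = √(60.6² + 21²) = 64.14
|j60.6| = 60.6
|G(j60.6)| = 880 / (64.14 × 60.6) = 0.22642
20 log₁₀(0.22642) = -12.902 dB

-12.90 dB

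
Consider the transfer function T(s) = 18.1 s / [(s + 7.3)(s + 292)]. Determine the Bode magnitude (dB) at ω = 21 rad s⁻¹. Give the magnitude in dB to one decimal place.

-24.7 dB

|j21| = 21
|j21 + 7.3| = √(21² + 7.3²) = 22.23
|j21 + 292| = √(21² + 292²) = 292.8
|T(j21)| = 18.1 × 21 / (22.23 × 292.8) = 0.058399
20 log₁₀(0.058399) = -24.67 dB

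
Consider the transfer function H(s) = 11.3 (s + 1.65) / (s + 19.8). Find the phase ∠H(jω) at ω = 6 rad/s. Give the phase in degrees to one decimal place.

57.8°

∠(j6 + 1.65) = arctan(6/1.65) = 74.62°
∠(j6 + 19.8) = arctan(6/19.8) = 16.86°
∠H(j6) = 74.62° − 16.86° = 57.77°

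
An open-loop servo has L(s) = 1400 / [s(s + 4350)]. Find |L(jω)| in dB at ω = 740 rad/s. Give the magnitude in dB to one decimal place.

|j740 + 4350| = √(740² + 4350²) = 4412
|j740| = 740
|L(j740)| = 1400 / (4412 × 740) = 0.00042876
20 log₁₀(0.00042876) = -67.36 dB

-67.4 dB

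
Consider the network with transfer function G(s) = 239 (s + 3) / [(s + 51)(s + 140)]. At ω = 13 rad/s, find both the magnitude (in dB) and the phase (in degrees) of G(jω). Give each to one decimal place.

|G| = -7.3 dB, ∠G = 57.4°

|j13 + 3| = √(13² + 3²) = 13.34
|j13 + 51| = √(13² + 51²) = 52.63
|j13 + 140| = √(13² + 140²) = 140.6
|G(j13)| = 239 × 13.34 / (52.63 × 140.6) = 0.4309
20 log₁₀(0.4309) = -7.31 dB
∠(j13 + 3) = arctan(13/3) = 77.01°
∠(j13 + 51) = arctan(13/51) = 14.30°
∠(j13 + 140) = arctan(13/140) = 5.31°
∠G(j13) = 77.01° − (14.30° + 5.31°) = 57.40°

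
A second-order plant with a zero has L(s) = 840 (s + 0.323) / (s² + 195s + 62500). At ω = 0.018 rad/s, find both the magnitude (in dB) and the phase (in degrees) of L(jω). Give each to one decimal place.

|L| = -47.2 dB, ∠L = 3.2°

|j0.018 + 0.323| = √(0.018² + 0.323²) = 0.3235
|(j0.018)² + 195(j0.018) + 62500| = |62500 + j3.51| = 6.25e+04
|L(j0.018)| = 840 × 0.3235 / 6.25e+04 = 0.0043479
20 log₁₀(0.0043479) = -47.23 dB
∠(j0.018 + 0.323) = arctan(0.018/0.323) = 3.19°
∠[(j0.018)² + 195(j0.018) + 62500] = ∠[62500 + j3.51] = 0.00°
∠L(j0.018) = 3.19° − 0.00° = 3.19°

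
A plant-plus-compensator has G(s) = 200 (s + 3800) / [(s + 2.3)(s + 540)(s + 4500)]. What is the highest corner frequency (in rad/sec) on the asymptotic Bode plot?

4500 rad/sec

Break frequencies occur at each pole and zero magnitude: 2.3 rad/sec, 540 rad/sec, 3800 rad/sec, 4500 rad/sec.
The highest is 4500 rad/sec.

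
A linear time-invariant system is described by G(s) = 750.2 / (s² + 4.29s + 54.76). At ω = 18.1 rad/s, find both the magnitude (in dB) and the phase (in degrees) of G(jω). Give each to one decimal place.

|G| = 8.4 dB, ∠G = -164.1 deg

|(j18.1)² + 4.29(j18.1) + 54.76| = |-272.85 + j77.649| = 283.7
|G(j18.1)| = 750.2 / 283.7 = 2.6445
20 log₁₀(2.6445) = 8.45 dB
∠[(j18.1)² + 4.29(j18.1) + 54.76] = ∠[-272.85 + j77.649] = 164.11°
∠G(j18.1) = −164.11° = -164.11°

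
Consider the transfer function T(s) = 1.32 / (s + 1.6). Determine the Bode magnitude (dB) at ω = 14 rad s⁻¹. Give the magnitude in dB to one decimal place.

-20.6 dB

|j14 + 1.6| = √(14² + 1.6²) = 14.09
|T(j14)| = 1.32 / 14.09 = 0.093676
20 log₁₀(0.093676) = -20.57 dB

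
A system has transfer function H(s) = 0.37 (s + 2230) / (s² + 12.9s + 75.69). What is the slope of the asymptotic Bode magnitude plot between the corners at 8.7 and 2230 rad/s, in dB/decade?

In this band the factors already past their corner are: complex pole pair at ωₙ ≈ 8.7; net slope = -40 dB/decade.

-40 dB/decade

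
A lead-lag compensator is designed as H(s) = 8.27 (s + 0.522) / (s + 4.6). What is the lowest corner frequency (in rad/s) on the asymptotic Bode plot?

0.522 rad/s

Break frequencies occur at each pole and zero magnitude: 0.522 rad/s, 4.6 rad/s.
The lowest is 0.522 rad/s.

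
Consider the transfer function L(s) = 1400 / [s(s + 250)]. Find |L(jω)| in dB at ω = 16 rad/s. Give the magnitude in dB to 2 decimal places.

-9.14 dB

|j16 + 250| = √(16² + 250²) = 250.5
|j16| = 16
|L(j16)| = 1400 / (250.5 × 16) = 0.34929
20 log₁₀(0.34929) = -9.136 dB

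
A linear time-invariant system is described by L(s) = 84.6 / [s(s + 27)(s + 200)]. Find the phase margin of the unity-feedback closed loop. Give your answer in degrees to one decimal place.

90.0°

Gain crossover: |L(jω)| = 1 at ω ≈ 0.0157 rad s⁻¹.
∠L(j0.0157) = −90° − arctan(0.0157/27) − arctan(0.0157/200) ≈ -90.04°
PM = 180° + (-90.04°) = 89.96°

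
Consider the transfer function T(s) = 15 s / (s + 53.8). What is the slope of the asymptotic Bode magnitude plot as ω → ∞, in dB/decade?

0 dB/decade

With 1 zero and 1 pole, the high-frequency asymptotic slope is 20 × (1 − 1) = 0 dB/decade.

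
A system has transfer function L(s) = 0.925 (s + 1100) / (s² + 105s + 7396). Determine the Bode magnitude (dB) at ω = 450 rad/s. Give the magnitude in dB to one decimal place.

-45.2 dB

|j450 + 1100| = √(450² + 1100²) = 1188
|(j450)² + 105(j450) + 7396| = |-1.951e+05 + j47250| = 2.007e+05
|L(j450)| = 0.925 × 1188 / 2.007e+05 = 0.0054764
20 log₁₀(0.0054764) = -45.23 dB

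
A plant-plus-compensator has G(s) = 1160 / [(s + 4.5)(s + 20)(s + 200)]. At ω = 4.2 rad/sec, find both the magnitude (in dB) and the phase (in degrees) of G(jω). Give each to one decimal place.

|G| = -26.7 dB, ∠G = -56.1°

|j4.2 + 4.5| = √(4.2² + 4.5²) = 6.155
|j4.2 + 20| = √(4.2² + 20²) = 20.44
|j4.2 + 200| = √(4.2² + 200²) = 200
|G(j4.2)| = 1160 / (6.155 × 20.44 × 200) = 0.046097
20 log₁₀(0.046097) = -26.73 dB
∠(j4.2 + 4.5) = arctan(4.2/4.5) = 43.03°
∠(j4.2 + 20) = arctan(4.2/20) = 11.86°
∠(j4.2 + 200) = arctan(4.2/200) = 1.20°
∠G(j4.2) = − (43.03° + 11.86° + 1.20°) = -56.09°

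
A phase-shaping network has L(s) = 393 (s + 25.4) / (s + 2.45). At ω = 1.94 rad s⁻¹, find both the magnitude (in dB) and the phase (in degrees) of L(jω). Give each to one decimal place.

|j1.94 + 25.4| = √(1.94² + 25.4²) = 25.47
|j1.94 + 2.45| = √(1.94² + 2.45²) = 3.125
|L(j1.94)| = 393 × 25.47 / 3.125 = 3203.5
20 log₁₀(3203.5) = 70.11 dB
∠(j1.94 + 25.4) = arctan(1.94/25.4) = 4.37°
∠(j1.94 + 2.45) = arctan(1.94/2.45) = 38.37°
∠L(j1.94) = 4.37° − 38.37° = -34.01°

|L| = 70.1 dB, ∠L = -34.0°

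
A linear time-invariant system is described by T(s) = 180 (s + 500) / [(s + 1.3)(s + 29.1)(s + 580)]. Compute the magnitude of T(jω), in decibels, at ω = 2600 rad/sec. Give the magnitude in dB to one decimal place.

-91.5 dB

|j2600 + 500| = √(2600² + 500²) = 2648
|j2600 + 1.3| = √(2600² + 1.3²) = 2600
|j2600 + 29.1| = √(2600² + 29.1²) = 2600
|j2600 + 580| = √(2600² + 580²) = 2664
|T(j2600)| = 180 × 2648 / (2600 × 2600 × 2664) = 2.6463e-05
20 log₁₀(2.6463e-05) = -91.55 dB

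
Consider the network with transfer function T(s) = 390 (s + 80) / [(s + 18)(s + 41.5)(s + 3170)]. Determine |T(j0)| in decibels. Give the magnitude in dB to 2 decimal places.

T(0) = 390 × 80 / (18 × 41.5 × 3170) = 0.013176
20 log₁₀(0.013176) = -37.605 dB

-37.60 dB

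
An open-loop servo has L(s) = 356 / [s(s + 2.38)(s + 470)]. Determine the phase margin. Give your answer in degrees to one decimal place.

82.4°

Gain crossover: |L(jω)| = 1 at ω ≈ 0.315 rad/s.
∠L(j0.315) = −90° − arctan(0.315/2.38) − arctan(0.315/470) ≈ -97.59°
PM = 180° + (-97.59°) = 82.41°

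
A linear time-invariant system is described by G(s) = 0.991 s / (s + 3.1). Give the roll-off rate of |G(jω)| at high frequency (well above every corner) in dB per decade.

With 1 zero and 1 pole, the high-frequency asymptotic slope is 20 × (1 − 1) = 0 dB/decade.

0 dB/decade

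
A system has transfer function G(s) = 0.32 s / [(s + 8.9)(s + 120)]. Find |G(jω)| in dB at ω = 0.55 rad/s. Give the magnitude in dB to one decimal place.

-75.7 dB

|j0.55| = 0.55
|j0.55 + 8.9| = √(0.55² + 8.9²) = 8.917
|j0.55 + 120| = √(0.55² + 120²) = 120
|G(j0.55)| = 0.32 × 0.55 / (8.917 × 120) = 0.00016448
20 log₁₀(0.00016448) = -75.68 dB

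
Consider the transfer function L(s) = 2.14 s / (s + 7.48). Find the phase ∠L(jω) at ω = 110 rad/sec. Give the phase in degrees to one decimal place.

∠(j110) = 90.00°
∠(j110 + 7.48) = arctan(110/7.48) = 86.11°
∠L(j110) = 90.00° − 86.11° = 3.89°

3.9 deg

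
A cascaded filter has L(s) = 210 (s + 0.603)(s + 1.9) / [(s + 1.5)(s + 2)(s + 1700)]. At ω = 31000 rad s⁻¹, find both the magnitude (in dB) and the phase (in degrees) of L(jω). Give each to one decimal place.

|L| = -43.4 dB, ∠L = -86.9°

|j31000 + 0.603| = √(31000² + 0.603²) = 3.1e+04
|j31000 + 1.9| = √(31000² + 1.9²) = 3.1e+04
|j31000 + 1.5| = √(31000² + 1.5²) = 3.1e+04
|j31000 + 2| = √(31000² + 2²) = 3.1e+04
|j31000 + 1700| = √(31000² + 1700²) = 3.105e+04
|L(j31000)| = 210 × 3.1e+04 × 3.1e+04 / (3.1e+04 × 3.1e+04 × 3.105e+04) = 0.006764
20 log₁₀(0.006764) = -43.40 dB
∠(j31000 + 0.603) = arctan(31000/0.603) = 90.00°
∠(j31000 + 1.9) = arctan(31000/1.9) = 90.00°
∠(j31000 + 1.5) = arctan(31000/1.5) = 90.00°
∠(j31000 + 2) = arctan(31000/2) = 90.00°
∠(j31000 + 1700) = arctan(31000/1700) = 86.86°
∠L(j31000) = 90.00° + 90.00° − (90.00° + 90.00° + 86.86°) = -86.86°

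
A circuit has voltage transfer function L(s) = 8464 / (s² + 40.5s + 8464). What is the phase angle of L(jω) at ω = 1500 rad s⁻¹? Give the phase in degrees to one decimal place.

-178.4 deg

∠[(j1500)² + 40.5(j1500) + 8464] = ∠[-2.2415e+06 + j60750] = 178.45°
∠L(j1500) = −178.45° = -178.45°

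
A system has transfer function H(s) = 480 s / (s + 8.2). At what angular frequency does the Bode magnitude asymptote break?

8.2 rad/sec

The single real pole at s = −8.2 gives a corner at ω = 8.2 rad/sec.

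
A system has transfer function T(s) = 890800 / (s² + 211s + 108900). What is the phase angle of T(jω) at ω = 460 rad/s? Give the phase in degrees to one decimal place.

-136.6°

∠[(j460)² + 211(j460) + 108900] = ∠[-1.027e+05 + j97060] = 136.62°
∠T(j460) = −136.62° = -136.62°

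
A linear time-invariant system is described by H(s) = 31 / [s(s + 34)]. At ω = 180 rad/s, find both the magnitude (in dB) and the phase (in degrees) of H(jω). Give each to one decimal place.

|H| = -60.5 dB, ∠H = -169.3°

|j180 + 34| = √(180² + 34²) = 183.2
|j180| = 180
|H(j180)| = 31 / (183.2 × 180) = 0.00094017
20 log₁₀(0.00094017) = -60.54 dB
∠(j180 + 34) = arctan(180/34) = 79.30°
∠(j180) = 90.00°
∠H(j180) = − (79.30° + 90.00°) = -169.30°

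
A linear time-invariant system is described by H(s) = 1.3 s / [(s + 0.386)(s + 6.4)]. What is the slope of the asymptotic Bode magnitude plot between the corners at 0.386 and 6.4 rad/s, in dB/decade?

0 dB/decade

In this band the factors already past their corner are: 1 differentiator zero, pole at 0.386; net slope = 0 dB/decade.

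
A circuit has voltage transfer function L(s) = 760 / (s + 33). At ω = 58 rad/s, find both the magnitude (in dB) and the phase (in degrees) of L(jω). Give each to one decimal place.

|j58 + 33| = √(58² + 33²) = 66.73
|L(j58)| = 760 / 66.73 = 11.389
20 log₁₀(11.389) = 21.13 dB
∠(j58 + 33) = arctan(58/33) = 60.36°
∠L(j58) = −60.36° = -60.36°

|L| = 21.1 dB, ∠L = -60.4°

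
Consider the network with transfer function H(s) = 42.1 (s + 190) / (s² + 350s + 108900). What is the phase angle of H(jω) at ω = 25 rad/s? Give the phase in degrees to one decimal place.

2.9°

∠(j25 + 190) = arctan(25/190) = 7.50°
∠[(j25)² + 350(j25) + 108900] = ∠[1.0828e+05 + j8750] = 4.62°
∠H(j25) = 7.50° − 4.62° = 2.88°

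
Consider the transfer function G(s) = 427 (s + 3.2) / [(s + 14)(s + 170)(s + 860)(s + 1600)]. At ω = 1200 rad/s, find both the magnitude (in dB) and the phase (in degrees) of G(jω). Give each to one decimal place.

|G| = -138.5 dB, ∠G = -172.7°

|j1200 + 3.2| = √(1200² + 3.2²) = 1200
|j1200 + 14| = √(1200² + 14²) = 1200
|j1200 + 170| = √(1200² + 170²) = 1212
|j1200 + 860| = √(1200² + 860²) = 1476
|j1200 + 1600| = √(1200² + 1600²) = 2000
|G(j1200)| = 427 × 1200 / (1200 × 1212 × 1476 × 2000) = 1.1931e-07
20 log₁₀(1.1931e-07) = -138.47 dB
∠(j1200 + 3.2) = arctan(1200/3.2) = 89.85°
∠(j1200 + 14) = arctan(1200/14) = 89.33°
∠(j1200 + 170) = arctan(1200/170) = 81.94°
∠(j1200 + 860) = arctan(1200/860) = 54.37°
∠(j1200 + 1600) = arctan(1200/1600) = 36.87°
∠G(j1200) = 89.85° − (89.33° + 81.94° + 54.37° + 36.87°) = -172.66°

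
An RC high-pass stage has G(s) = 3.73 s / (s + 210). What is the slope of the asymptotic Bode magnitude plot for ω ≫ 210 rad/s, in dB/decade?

With 1 zero and 1 pole, the high-frequency asymptotic slope is 20 × (1 − 1) = 0 dB/decade.

0 dB/decade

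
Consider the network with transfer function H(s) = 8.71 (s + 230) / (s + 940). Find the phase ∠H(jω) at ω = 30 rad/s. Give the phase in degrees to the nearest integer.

∠(j30 + 230) = arctan(30/230) = 7.43°
∠(j30 + 940) = arctan(30/940) = 1.83°
∠H(j30) = 7.43° − 1.83° = 5.60°

6°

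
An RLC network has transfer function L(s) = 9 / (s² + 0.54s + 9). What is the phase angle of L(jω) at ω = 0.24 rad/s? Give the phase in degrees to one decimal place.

-0.8°

∠[(j0.24)² + 0.54(j0.24) + 9] = ∠[8.9424 + j0.1296] = 0.83°
∠L(j0.24) = −0.83° = -0.83°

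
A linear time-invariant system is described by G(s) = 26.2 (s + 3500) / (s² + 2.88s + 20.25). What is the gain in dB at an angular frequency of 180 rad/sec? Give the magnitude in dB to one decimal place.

9.1 dB

|j180 + 3500| = √(180² + 3500²) = 3505
|(j180)² + 2.88(j180) + 20.25| = |-32380 + j518.4| = 3.238e+04
|G(j180)| = 26.2 × 3505 / 3.238e+04 = 2.8354
20 log₁₀(2.8354) = 9.05 dB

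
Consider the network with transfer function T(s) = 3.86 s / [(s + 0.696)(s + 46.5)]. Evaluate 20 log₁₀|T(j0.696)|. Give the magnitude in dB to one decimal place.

|j0.696| = 0.696
|j0.696 + 0.696| = √(0.696² + 0.696²) = 0.9843
|j0.696 + 46.5| = √(0.696² + 46.5²) = 46.51
|T(j0.696)| = 3.86 × 0.696 / (0.9843 × 46.51) = 0.058691
20 log₁₀(0.058691) = -24.63 dB

-24.6 dB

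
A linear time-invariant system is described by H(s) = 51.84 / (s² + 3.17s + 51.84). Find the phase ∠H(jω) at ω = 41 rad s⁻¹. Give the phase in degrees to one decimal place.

-175.4°

∠[(j41)² + 3.17(j41) + 51.84] = ∠[-1629.2 + j129.97] = 175.44°
∠H(j41) = −175.44° = -175.44°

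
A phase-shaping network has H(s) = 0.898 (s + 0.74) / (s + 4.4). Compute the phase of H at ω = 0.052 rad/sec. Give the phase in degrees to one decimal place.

3.3 deg

∠(j0.052 + 0.74) = arctan(0.052/0.74) = 4.02°
∠(j0.052 + 4.4) = arctan(0.052/4.4) = 0.68°
∠H(j0.052) = 4.02° − 0.68° = 3.34°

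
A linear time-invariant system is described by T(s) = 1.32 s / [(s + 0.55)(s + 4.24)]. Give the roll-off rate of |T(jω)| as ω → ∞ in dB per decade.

-20 dB/decade

With 1 zero and 2 poles, the high-frequency asymptotic slope is 20 × (1 − 2) = -20 dB/decade.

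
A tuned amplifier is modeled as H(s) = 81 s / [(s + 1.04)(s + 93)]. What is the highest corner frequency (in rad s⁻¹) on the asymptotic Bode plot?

Break frequencies occur at each pole and zero magnitude: 1.04 rad s⁻¹, 93 rad s⁻¹.
The highest is 93 rad s⁻¹.

93 rad s⁻¹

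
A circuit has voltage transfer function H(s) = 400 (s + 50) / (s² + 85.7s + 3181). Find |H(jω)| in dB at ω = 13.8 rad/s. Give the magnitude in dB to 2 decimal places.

16.19 dB

|j13.8 + 50| = √(13.8² + 50²) = 51.87
|(j13.8)² + 85.7(j13.8) + 3181| = |2990.6 + j1182.7| = 3216
|H(j13.8)| = 400 × 51.87 / 3216 = 6.4516
20 log₁₀(6.4516) = 16.193 dB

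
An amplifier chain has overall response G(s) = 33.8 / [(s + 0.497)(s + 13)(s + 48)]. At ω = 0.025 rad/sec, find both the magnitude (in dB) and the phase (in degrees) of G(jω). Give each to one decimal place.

|G| = -19.3 dB, ∠G = -3.0 deg

|j0.025 + 0.497| = √(0.025² + 0.497²) = 0.4976
|j0.025 + 13| = √(0.025² + 13²) = 13
|j0.025 + 48| = √(0.025² + 48²) = 48
|G(j0.025)| = 33.8 / (0.4976 × 13 × 48) = 0.10885
20 log₁₀(0.10885) = -19.26 dB
∠(j0.025 + 0.497) = arctan(0.025/0.497) = 2.88°
∠(j0.025 + 13) = arctan(0.025/13) = 0.11°
∠(j0.025 + 48) = arctan(0.025/48) = 0.03°
∠G(j0.025) = − (2.88° + 0.11° + 0.03°) = -3.02°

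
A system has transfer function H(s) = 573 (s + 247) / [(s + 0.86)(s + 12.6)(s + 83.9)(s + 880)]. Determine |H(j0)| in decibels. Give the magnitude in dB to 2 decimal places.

H(0) = 573 × 247 / (0.86 × 12.6 × 83.9 × 880) = 0.1769
20 log₁₀(0.1769) = -15.045 dB

-15.05 dB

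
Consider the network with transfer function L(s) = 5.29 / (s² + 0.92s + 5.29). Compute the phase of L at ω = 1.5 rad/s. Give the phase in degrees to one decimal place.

∠[(j1.5)² + 0.92(j1.5) + 5.29] = ∠[3.04 + j1.38] = 24.42°
∠L(j1.5) = −24.42° = -24.42°

-24.4°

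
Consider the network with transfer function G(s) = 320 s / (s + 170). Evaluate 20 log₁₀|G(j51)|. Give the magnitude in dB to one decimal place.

39.3 dB

|j51| = 51
|j51 + 170| = √(51² + 170²) = 177.5
|G(j51)| = 320 × 51 / 177.5 = 91.951
20 log₁₀(91.951) = 39.27 dB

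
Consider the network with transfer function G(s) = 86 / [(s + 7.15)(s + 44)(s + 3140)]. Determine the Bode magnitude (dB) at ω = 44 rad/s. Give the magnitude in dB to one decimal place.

|j44 + 7.15| = √(44² + 7.15²) = 44.58
|j44 + 44| = √(44² + 44²) = 62.23
|j44 + 3140| = √(44² + 3140²) = 3140
|G(j44)| = 86 / (44.58 × 62.23 × 3140) = 9.8729e-06
20 log₁₀(9.8729e-06) = -100.11 dB

-100.1 dB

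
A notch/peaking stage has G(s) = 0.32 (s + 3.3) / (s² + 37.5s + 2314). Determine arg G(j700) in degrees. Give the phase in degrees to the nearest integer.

-87°

∠(j700 + 3.3) = arctan(700/3.3) = 89.73°
∠[(j700)² + 37.5(j700) + 2314] = ∠[-4.8769e+05 + j26250] = 176.92°
∠G(j700) = 89.73° − 176.92° = -87.19°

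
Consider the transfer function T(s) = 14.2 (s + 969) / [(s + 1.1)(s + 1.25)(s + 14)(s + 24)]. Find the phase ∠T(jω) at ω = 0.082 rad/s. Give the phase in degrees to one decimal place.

-8.5°

∠(j0.082 + 969) = arctan(0.082/969) = 0.00°
∠(j0.082 + 1.1) = arctan(0.082/1.1) = 4.26°
∠(j0.082 + 1.25) = arctan(0.082/1.25) = 3.75°
∠(j0.082 + 14) = arctan(0.082/14) = 0.34°
∠(j0.082 + 24) = arctan(0.082/24) = 0.20°
∠T(j0.082) = 0.00° − (4.26° + 3.75° + 0.34° + 0.20°) = -8.54°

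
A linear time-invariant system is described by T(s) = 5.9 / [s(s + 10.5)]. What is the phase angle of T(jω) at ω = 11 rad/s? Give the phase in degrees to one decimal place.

∠(j11 + 10.5) = arctan(11/10.5) = 46.33°
∠(j11) = 90.00°
∠T(j11) = − (46.33° + 90.00°) = -136.33°

-136.3°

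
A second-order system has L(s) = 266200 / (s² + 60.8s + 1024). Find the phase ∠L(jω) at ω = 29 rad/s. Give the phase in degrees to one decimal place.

-84.1°

∠[(j29)² + 60.8(j29) + 1024] = ∠[183 + j1763.2] = 84.07°
∠L(j29) = −84.07° = -84.07°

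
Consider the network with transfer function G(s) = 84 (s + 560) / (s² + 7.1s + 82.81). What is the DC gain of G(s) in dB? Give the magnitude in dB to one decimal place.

G(0) = 84 × 560 / 82.81 = 568.05
20 log₁₀(568.05) = 55.09 dB

55.1 dB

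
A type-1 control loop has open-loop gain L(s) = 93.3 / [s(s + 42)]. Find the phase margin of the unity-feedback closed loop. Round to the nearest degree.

Gain crossover: |L(jω)| = 1 at ω ≈ 2.22 rad s⁻¹.
∠L(j2.22) = −90° − arctan(2.22/42) ≈ -93.02°
PM = 180° + (-93.02°) = 86.98°

87°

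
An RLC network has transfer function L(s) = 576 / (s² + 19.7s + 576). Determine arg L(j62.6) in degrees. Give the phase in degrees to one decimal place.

-159.7°

∠[(j62.6)² + 19.7(j62.6) + 576] = ∠[-3342.8 + j1233.2] = 159.75°
∠L(j62.6) = −159.75° = -159.75°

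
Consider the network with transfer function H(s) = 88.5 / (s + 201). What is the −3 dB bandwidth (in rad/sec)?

For a single-pole low-pass, the −3 dB point is at the pole: ω = 201 rad/sec.

201 rad/sec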